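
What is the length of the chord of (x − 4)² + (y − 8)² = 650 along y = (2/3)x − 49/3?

The distance from (4, 8) to the line is 65/√13, and r² = 650.
Half the chord is √(r² − d²) = √(325), so the full chord is 10√13.

10√13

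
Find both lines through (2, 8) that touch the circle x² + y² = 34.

A line y − (8) = m(x − (2)) is tangent when its distance from (0, 0) is √34:
[m·(−2) − (−8)]² = 34(m² + 1)
15m² + 16m − 15 = 0, so m = 3/5 or m = −5/3.
With m = 3/5: 3x − 5y = −34. With m = −5/3: 5x + 3y = 34.

3x − 5y = −34 and 5x + 3y = 34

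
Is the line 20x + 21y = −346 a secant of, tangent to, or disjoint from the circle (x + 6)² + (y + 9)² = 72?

secant

Substituting the line into the circle gives 841x² + 11572x + 8773 = 0.
Discriminant = (11572)² − 4·841·(8773) = 104398812 > 0.
Two real roots: the line is a secant.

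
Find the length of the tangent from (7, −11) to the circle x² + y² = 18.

With centre O = (0, 0), |OP|² = 170 and r² = 18.
By the tangent–radius right angle, tangent length = √(|PO|² − r²) = √152 = 2√38.

2√38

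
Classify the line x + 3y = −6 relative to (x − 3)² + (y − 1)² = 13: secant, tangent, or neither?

Substituting the line into the circle gives 10x² − 36x + 45 = 0.
Δ = 1296 − 1800 = −504.
No real roots: the line does not meet the circle.

neither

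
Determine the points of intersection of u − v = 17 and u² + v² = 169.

Substitute v = u − 17:
2u² − 34u + 120 = 0  ⟹  u² − 17u + 60 = 0
u = 12 or u = 5, giving (12, −5) and (5, −12).

(5, −12) and (12, −5)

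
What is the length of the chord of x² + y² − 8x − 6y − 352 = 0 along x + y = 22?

23√2

Substitute y = −x + 22:
2x² − 46x = 0  ⟹  x² − 23x = 0
x = 23 or x = 0, giving (23, −1) and (0, 22).
|(23, −1) − (0, 22)| = √((23)² + (−23)²) = 23√2.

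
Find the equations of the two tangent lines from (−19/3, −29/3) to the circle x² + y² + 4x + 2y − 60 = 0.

7x + 4y = −83 and x − 8y = 71

Let a tangent through (−19/3, −29/3) have slope m. Its distance from (−2, −1) must equal √65:
[m·(13/3) − (26/3)]² = 65(m² + 1)
32m² + 52m − 7 = 0, so m = −7/4 or m = 1/8.
With m = −7/4: 7x + 4y = −83. With m = 1/8: x − 8y = 71.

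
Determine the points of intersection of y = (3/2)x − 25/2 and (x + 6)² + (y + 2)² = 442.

Substitute y = (−25 + 3x)/2:
13x² − 78x − 1183 = 0  ⟹  x² − 6x − 91 = 0
x = 13 or x = −7, giving (13, 7) and (−7, −23).

(−7, −23) and (13, 7)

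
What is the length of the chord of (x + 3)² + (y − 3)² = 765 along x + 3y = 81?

9√10

Centre (−3, 3), r² = 765. Perpendicular distance d from centre to line = |−75| / √10 = 75/√10.
Half the chord is √(r² − d²) = √(405/2), so the full chord is 9√10.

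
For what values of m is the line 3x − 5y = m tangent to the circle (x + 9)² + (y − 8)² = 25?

m = −67 ± 5√34

Tangency holds when the distance from the centre (−9, 8) to the line equals the radius 5:
|3·(−9) − 5·8 − m| / √34 = 5
|m − (−67)| = 5√34.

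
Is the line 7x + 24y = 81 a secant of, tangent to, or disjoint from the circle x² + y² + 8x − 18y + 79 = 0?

Substituting the line into the circle gives 625x² + 6498x + 17073 = 0.
Discriminant = (6498)² − 4·625·(17073) = −458496 < 0.
No real roots: the line does not meet the circle.

disjoint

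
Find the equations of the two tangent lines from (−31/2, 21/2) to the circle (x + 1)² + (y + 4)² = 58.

3x + 7y = 27 and 7x + 3y = −77

Let a tangent through (−31/2, 21/2) have slope m. Its distance from (−1, −4) must equal √58:
(29/2m − (−29/2))² = 58(m² + 1)
21m² + 58m + 21 = 0, so m = −3/7 or m = −7/3.
With m = −3/7: 3x + 7y = 27. With m = −7/3: 7x + 3y = −77.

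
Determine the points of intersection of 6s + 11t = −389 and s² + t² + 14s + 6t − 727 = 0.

From the line, t = (−389 − 6s)/11. Substituting:
157s² + 5966s + 37680 = 0  ⟹  s² + 38s + 240 = 0
s = −8 or s = −30, giving (−8, −31) and (−30, −19).

(−30, −19) and (−8, −31)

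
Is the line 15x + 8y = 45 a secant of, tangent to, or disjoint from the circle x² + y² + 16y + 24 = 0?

disjoint

Centre (0, −8), r² = 40. Distance² from centre to line = (−109)²/289 = 11881/289.
Since d² > r², the line lies outside the circle.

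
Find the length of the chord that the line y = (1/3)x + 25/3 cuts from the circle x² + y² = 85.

Centre (0, 0), r² = 85. Perpendicular distance d from centre to line = |25| / √10 = 25/√10.
Chord = 2√(r² − d²) = 2·√(45/2) = 3√10.

3√10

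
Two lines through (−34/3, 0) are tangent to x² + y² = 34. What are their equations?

3x + 5y = −34 and 3x − 5y = −34

Let a tangent through (−34/3, 0) have slope m. Its distance from (0, 0) must equal √34:
(34/3m − (0))² = 34(m² + 1)
25m² − 9 = 0, so m = −3/5 or m = 3/5.
With m = −3/5: 3x + 5y = −34. With m = 3/5: 3x − 5y = −34.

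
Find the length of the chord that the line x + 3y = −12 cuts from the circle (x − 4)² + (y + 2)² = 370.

12√10

The distance from (4, −2) to the line is 10/√10, and r² = 370.
Chord = 2√(r² − d²) = 2·√(360) = 12√10.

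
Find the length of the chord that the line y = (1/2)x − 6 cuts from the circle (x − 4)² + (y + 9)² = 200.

12√5

Centre (4, −9), r² = 200. Perpendicular distance d from centre to line = |10| / √5 = 10/√5.
Chord = 2√(r² − d²) = 2·√(180) = 12√5.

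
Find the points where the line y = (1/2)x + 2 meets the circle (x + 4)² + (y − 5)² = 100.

From the line, y = (4 + x)/2. Substituting:
5x² + 20x − 300 = 0  ⟹  x² + 4x − 60 = 0
x = 6 or x = −10, giving (6, 5) and (−10, −3).

(−10, −3) and (6, 5)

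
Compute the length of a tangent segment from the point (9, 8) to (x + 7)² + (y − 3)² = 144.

With centre O = (−7, 3), |OP|² = 281 and r² = 144.
By the tangent–radius right angle, tangent length = √(|PO|² − r²) = √137.

√137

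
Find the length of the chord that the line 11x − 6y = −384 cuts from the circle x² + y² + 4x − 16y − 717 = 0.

Substitute y = (384 + 11x)/6:
157x² + 7536x + 84780 = 0  ⟹  x² + 48x + 540 = 0
x = −18 or x = −30, giving (−18, 31) and (−30, 9).
Chord length = distance between (−18, 31) and (−30, 9) = √628 = 2√157.

2√157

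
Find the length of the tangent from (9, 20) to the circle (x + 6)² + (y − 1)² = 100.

With centre O = (−6, 1), |OP|² = 586 and r² = 100.
By the tangent–radius right angle, tangent length = √(|PO|² − r²) = √486 = 9√6.

9√6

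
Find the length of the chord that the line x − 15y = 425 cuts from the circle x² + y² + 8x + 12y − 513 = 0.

From the line, y = (−425 + x)/15. Substituting:
226x² + 1130x − 11300 = 0  ⟹  x² + 5x − 50 = 0
x = 5 or x = −10, giving (5, −28) and (−10, −29).
|(5, −28) − (−10, −29)| = √((15)² + (1)²) = √226.

√226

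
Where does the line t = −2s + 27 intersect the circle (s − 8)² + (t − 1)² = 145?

Substitute t = −2s + 27:
5s² − 120s + 595 = 0  ⟹  s² − 24s + 119 = 0
s = 17 or s = 7, giving (17, −7) and (7, 13).

(7, 13) and (17, −7)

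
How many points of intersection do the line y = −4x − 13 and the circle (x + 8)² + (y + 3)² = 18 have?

Substituting the line into the circle gives 17x² + 96x + 146 = 0.
Δ = 9216 − 9928 = −712.
No real roots: the line does not meet the circle.

0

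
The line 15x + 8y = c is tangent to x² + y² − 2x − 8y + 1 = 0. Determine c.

For a tangent, require d(centre, line) = r = 4.
|15·1 + 8·4 − c| / √289 = 4
|c − (47)| = 4·17, so c = 115 or c = −21.

c = −21 or c = 115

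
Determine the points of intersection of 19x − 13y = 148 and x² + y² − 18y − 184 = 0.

(3, −7) and (16, 12)

Substitute y = (−148 + 19x)/13:
530x² − 10070x + 25440 = 0  ⟹  x² − 19x + 48 = 0
x = 16 or x = 3, giving (16, 12) and (3, −7).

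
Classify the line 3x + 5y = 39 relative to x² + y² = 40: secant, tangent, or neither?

neither

d² = (3·0 + 5·0 − (39))²/34 = 1521/34; r² = 40.
Since d² > r², the line lies outside the circle.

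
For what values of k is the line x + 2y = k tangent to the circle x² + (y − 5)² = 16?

Tangency holds when the distance from the centre (0, 5) to the line equals the radius 4:
|1·0 + 2·5 − k| / √5 = 4
|k − (10)| = 4√5.

k = 10 ± 4√5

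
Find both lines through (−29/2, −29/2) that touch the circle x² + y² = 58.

7x − 3y = −58 and 3x − 7y = 58

Write the tangent as mx − y + (−29/2 − m·(−29/2)) = 0 and set its distance from the centre to √58:
(29/2m − (29/2))² = 58(m² + 1)
21m² − 58m + 21 = 0, so m = 7/3 or m = 3/7.
With m = 7/3: 7x − 3y = −58. With m = 3/7: 3x − 7y = 58.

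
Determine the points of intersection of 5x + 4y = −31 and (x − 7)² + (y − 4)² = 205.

(−7, 1) and (1, −9)

Express y = (−31 − 5x)/4 and substitute into the circle:
41x² + 246x − 287 = 0  ⟹  x² + 6x − 7 = 0
x = 1 or x = −7, giving (1, −9) and (−7, 1).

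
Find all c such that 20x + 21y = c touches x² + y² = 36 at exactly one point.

c = −174 or c = 174

Tangency holds when the distance from the centre (0, 0) to the line equals the radius 6:
|20·0 + 21·0 − c| / √841 = 6
|c| = 6·29, so c = 174 or c = −174.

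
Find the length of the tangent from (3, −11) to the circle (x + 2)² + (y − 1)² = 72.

The centre is (−2, 1) and r = 6√2. The square of the distance from P to the centre is 25 + 144 = 169.
The tangent meets the radius at right angles, so tangent² = |PO|² − r² = 169 − 72 = 97.

√97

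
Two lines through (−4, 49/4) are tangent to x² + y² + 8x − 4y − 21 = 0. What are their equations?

5x − 4y = −69 and 5x + 4y = 29

A line y − (49/4) = m(x − (−4)) is tangent when its distance from (−4, 2) is √41:
(0m − (−41/4))² = 41(m² + 1)
16m² − 25 = 0, so m = 5/4 or m = −5/4.
With m = 5/4: 5x − 4y = −69. With m = −5/4: 5x + 4y = 29.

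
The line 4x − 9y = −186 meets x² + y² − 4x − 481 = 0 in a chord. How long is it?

2√97

Centre (2, 0), r² = 485. Perpendicular distance d from centre to line = |194| / √97 = 194/√97.
Chord = 2√(r² − d²) = 2·√(97) = 2√97.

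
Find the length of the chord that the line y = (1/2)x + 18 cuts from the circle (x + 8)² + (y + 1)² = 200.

Express y = (36 + x)/2 and substitute into the circle:
5x² + 140x + 900 = 0  ⟹  x² + 28x + 180 = 0
x = −10 or x = −18, giving (−10, 13) and (−18, 9).
Chord length = distance between (−10, 13) and (−18, 9) = √80 = 4√5.

4√5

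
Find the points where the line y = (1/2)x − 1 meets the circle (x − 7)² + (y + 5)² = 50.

(2, 0) and (6, 2)

Express y = (−2 + x)/2 and substitute into the circle:
5x² − 40x + 60 = 0  ⟹  x² − 8x + 12 = 0
x = 6 or x = 2, giving (6, 2) and (2, 0).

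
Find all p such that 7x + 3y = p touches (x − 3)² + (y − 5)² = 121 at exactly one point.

For a tangent, require d(centre, line) = r = 11.
|7·3 + 3·5 − p| / √58 = 11
|p − (36)| = 11√58.

p = 36 ± 11√58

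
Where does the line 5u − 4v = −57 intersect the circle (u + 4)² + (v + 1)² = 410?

(−21, −12) and (3, 18)

From the line, v = (57 + 5u)/4. Substituting:
41u² + 738u − 2583 = 0  ⟹  u² + 18u − 63 = 0
u = 3 or u = −21, giving (3, 18) and (−21, −12).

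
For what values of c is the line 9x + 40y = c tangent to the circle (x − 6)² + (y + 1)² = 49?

c = −273 or c = 301

The line touches the circle iff its distance from (6, −1) is 7:
|9·6 + 40·(−1) − c| / √1681 = 7
|c − (14)| = 7·41, so c = 301 or c = −273.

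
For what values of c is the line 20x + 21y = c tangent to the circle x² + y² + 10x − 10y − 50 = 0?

Tangency holds when the distance from the centre (−5, 5) to the line equals the radius 10:
|20·(−5) + 21·5 − c| / √841 = 10
|c − (5)| = 10·29, so c = 295 or c = −285.

c = −285 or c = 295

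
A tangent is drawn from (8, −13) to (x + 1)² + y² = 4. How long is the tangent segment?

√246

With centre O = (−1, 0), |OP|² = 250 and r² = 4.
Power of the point: PT² = |PO|² − r² = 246, so PT = √246.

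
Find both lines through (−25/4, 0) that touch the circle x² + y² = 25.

A line y − (0) = m(x − (−25/4)) is tangent when its distance from (0, 0) is 5:
(25/4m − (0))² = 25(m² + 1)
9m² − 16 = 0, so m = 4/3 or m = −4/3.
With m = 4/3: 4x − 3y = −25. With m = −4/3: 4x + 3y = −25.

4x − 3y = −25 and 4x + 3y = −25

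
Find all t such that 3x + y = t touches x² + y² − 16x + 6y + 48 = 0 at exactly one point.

t = 21 ± 5√10

For a tangent, require d(centre, line) = r = 5.
|3·8 + 1·(−3) − t| / √10 = 5
|t − (21)| = 5√10.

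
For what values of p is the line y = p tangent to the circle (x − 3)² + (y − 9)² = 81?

p = 0 or p = 18

For a tangent, require d(centre, line) = r = 9.
|0·3 + 1·9 − p| / √1 = 9
|p − (9)| = 9, so p = 18 or p = 0.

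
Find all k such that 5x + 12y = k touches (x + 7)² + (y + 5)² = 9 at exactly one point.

k = −134 or k = −56

The line touches the circle iff its distance from (−7, −5) is 3:
|5·(−7) + 12·(−5) − k| / √169 = 3
|k − (−95)| = 3·13, so k = −56 or k = −134.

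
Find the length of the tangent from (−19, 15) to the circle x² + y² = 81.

With centre O = (0, 0), |OP|² = 586 and r² = 81.
Power of the point: PT² = |PO|² − r² = 505, so PT = √505.

√505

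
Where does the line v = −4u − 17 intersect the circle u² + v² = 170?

Substitute v = −4u − 17:
17u² + 136u + 119 = 0  ⟹  u² + 8u + 7 = 0
u = −1 or u = −7, giving (−1, −13) and (−7, 11).

(−7, 11) and (−1, −13)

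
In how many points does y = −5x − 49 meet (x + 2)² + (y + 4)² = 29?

Centre (−2, −4), r² = 29. Distance² from centre to line = (35)²/26 = 1225/26.
Since d² > r², the line lies outside the circle.

0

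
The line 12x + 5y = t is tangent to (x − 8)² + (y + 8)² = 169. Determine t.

For a tangent, require d(centre, line) = r = 13.
|12·8 + 5·(−8) − t| / √169 = 13
|t − (56)| = 13·13, so t = 225 or t = −113.

t = −113 or t = 225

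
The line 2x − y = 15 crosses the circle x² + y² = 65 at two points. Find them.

(4, −7) and (8, 1)

Substitute y = 2x − 15:
5x² − 60x + 160 = 0  ⟹  x² − 12x + 32 = 0
x = 8 or x = 4, giving (8, 1) and (4, −7).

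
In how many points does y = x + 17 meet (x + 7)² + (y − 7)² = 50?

2

Substituting the line into the circle gives 2x² + 34x + 99 = 0.
Discriminant = (34)² − 4·2·(99) = 364 > 0.
Two real roots: the line is a secant.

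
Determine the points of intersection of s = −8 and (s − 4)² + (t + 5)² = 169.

The line gives s = −8. Substituting into the circle:
t² + 10t = 0
t = 0 or t = −10, giving (−8, 0) and (−8, −10).

(−8, −10) and (−8, 0)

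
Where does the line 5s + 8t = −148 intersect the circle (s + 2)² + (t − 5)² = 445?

(−20, −6) and (−4, −16)

Substitute t = (−148 − 5s)/8:
89s² + 2136s + 7120 = 0  ⟹  s² + 24s + 80 = 0
s = −4 or s = −20, giving (−4, −16) and (−20, −6).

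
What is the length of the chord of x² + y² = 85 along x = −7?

The line gives x = −7. Substituting into the circle:
y² − 36 = 0
y = 6 or y = −6, giving (−7, 6) and (−7, −6).
|(−7, 6) − (−7, −6)| = √((0)² + (12)²) = 12.

12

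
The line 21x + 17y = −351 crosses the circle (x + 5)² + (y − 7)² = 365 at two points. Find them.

(−24, 9) and (−7, −12)

Express y = (−351 − 21x)/17 and substitute into the circle:
730x² + 22630x + 122640 = 0  ⟹  x² + 31x + 168 = 0
x = −7 or x = −24, giving (−7, −12) and (−24, 9).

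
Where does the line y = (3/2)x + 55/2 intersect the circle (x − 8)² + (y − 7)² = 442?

(−13, 8) and (−1, 26)

Express y = (55 + 3x)/2 and substitute into the circle:
13x² + 182x + 169 = 0  ⟹  x² + 14x + 13 = 0
x = −1 or x = −13, giving (−1, 26) and (−13, 8).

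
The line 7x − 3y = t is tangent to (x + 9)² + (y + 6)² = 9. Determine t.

Tangency holds when the distance from the centre (−9, −6) to the line equals the radius 3:
|7·(−9) − 3·(−6) − t| / √58 = 3
|t − (−45)| = 3√58.

t = −45 ± 3√58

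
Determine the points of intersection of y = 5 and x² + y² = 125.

(−10, 5) and (10, 5)

Substitute y = 5:
x² − 100 = 0
x = 10 or x = −10, giving (10, 5) and (−10, 5).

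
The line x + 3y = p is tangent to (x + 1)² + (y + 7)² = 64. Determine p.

The line touches the circle iff its distance from (−1, −7) is 8:
|1·(−1) + 3·(−7) − p| / √10 = 8
|p − (−22)| = 8√10.

p = −22 ± 8√10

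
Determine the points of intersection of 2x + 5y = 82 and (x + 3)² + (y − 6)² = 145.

Substitute y = (82 − 2x)/5:
29x² − 58x − 696 = 0  ⟹  x² − 2x − 24 = 0
x = 6 or x = −4, giving (6, 14) and (−4, 18).

(−4, 18) and (6, 14)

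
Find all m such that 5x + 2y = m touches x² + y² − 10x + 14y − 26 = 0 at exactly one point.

The line touches the circle iff its distance from (5, −7) is 10:
|5·5 + 2·(−7) − m| / √29 = 10
|m − (11)| = 10√29.

m = 11 ± 10√29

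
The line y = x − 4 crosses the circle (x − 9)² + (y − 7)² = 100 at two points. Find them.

(3, −1) and (17, 13)

From the line, y = x − 4. Substituting:
2x² − 40x + 102 = 0  ⟹  x² − 20x + 51 = 0
x = 17 or x = 3, giving (17, 13) and (3, −1).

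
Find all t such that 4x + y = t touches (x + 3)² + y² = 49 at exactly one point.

t = −12 ± 7√17

Tangency holds when the distance from the centre (−3, 0) to the line equals the radius 7:
|4·(−3) + 1·0 − t| / √17 = 7
|t − (−12)| = 7√17.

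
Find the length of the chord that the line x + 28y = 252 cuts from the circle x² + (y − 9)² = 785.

Express y = (252 − x)/28 and substitute into the circle:
785x² − 615440 = 0  ⟹  x² − 784 = 0
x = 28 or x = −28, giving (28, 8) and (−28, 10).
|(28, 8) − (−28, 10)| = √((56)² + (−2)²) = 2√785.

2√785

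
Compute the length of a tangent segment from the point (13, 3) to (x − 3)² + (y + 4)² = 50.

3√11

Centre (3, −4), r² = 50. |PO|² = (10)² + (7)² = 149.
The tangent meets the radius at right angles, so tangent² = |PO|² − r² = 149 − 50 = 99.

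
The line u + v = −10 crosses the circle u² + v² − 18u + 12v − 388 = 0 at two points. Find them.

(−12, 2) and (17, −27)

Substitute v = −u − 10:
2u² − 10u − 408 = 0  ⟹  u² − 5u − 204 = 0
u = 17 or u = −12, giving (17, −27) and (−12, 2).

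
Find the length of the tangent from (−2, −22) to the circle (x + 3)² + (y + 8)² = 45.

The centre is (−3, −8) and r = 3√5. The square of the distance from P to the centre is 1 + 196 = 197.
Power of the point: PT² = |PO|² − r² = 152, so PT = 2√38.

2√38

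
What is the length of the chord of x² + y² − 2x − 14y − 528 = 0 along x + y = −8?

30√2

Express y = −x − 8 and substitute into the circle:
2x² + 28x − 352 = 0  ⟹  x² + 14x − 176 = 0
x = 8 or x = −22, giving (8, −16) and (−22, 14).
Chord length = distance between (8, −16) and (−22, 14) = √1800 = 30√2.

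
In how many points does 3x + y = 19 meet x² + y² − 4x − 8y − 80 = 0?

2

Substituting the line into the circle gives 10x² − 94x + 129 = 0.
Discriminant = (−94)² − 4·10·(129) = 3676 > 0.
Two real roots: the line is a secant.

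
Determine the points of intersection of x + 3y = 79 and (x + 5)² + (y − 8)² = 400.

(−5, 28) and (7, 24)

Express y = (79 − x)/3 and substitute into the circle:
10x² − 20x − 350 = 0  ⟹  x² − 2x − 35 = 0
x = 7 or x = −5, giving (7, 24) and (−5, 28).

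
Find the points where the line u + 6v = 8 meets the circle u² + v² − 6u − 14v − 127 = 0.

Express v = (8 − u)/6 and substitute into the circle:
37u² − 148u − 5180 = 0  ⟹  u² − 4u − 140 = 0
u = 14 or u = −10, giving (14, −1) and (−10, 3).

(−10, 3) and (14, −1)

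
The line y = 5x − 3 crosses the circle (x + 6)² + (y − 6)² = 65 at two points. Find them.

(1, 2) and (2, 7)

Substitute y = 5x − 3:
26x² − 78x + 52 = 0  ⟹  x² − 3x + 2 = 0
x = 2 or x = 1, giving (2, 7) and (1, 2).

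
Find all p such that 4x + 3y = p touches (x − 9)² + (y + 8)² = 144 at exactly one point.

p = −48 or p = 72

For a tangent, require d(centre, line) = r = 12.
|4·9 + 3·(−8) − p| / √25 = 12
|p − (12)| = 12·5, so p = 72 or p = −48.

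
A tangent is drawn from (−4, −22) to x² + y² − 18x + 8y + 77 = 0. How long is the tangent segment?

The centre is (9, −4) and r = 2√5. The square of the distance from P to the centre is 169 + 324 = 493.
Power of the point: PT² = |PO|² − r² = 473, so PT = √473.

√473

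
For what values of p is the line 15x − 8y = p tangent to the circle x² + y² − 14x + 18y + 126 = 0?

p = 143 or p = 211

For a tangent, require d(centre, line) = r = 2.
|15·7 − 8·(−9) − p| / √289 = 2
|p − (177)| = 2·17, so p = 211 or p = 143.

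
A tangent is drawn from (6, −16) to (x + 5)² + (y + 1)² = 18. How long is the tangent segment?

2√82

The centre is (−5, −1) and r = 3√2. The square of the distance from P to the centre is 121 + 225 = 346.
The tangent meets the radius at right angles, so tangent² = |PO|² − r² = 346 − 18 = 328.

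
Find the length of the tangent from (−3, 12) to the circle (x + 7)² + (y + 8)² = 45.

√371

Centre (−7, −8), r² = 45. |PO|² = (4)² + (20)² = 416.
By the tangent–radius right angle, tangent length = √(|PO|² − r²) = √371.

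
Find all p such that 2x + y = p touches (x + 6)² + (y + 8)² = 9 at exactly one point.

p = −20 ± 3√5

For a tangent, require d(centre, line) = r = 3.
|2·(−6) + 1·(−8) − p| / √5 = 3
|p − (−20)| = 3√5.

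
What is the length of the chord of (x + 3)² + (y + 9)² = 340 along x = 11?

The distance from (−3, −9) to the line is 14, and r² = 340.
Half the chord is √(r² − d²) = √(144), so the full chord is 24.

24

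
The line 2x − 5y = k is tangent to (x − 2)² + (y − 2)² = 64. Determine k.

The line touches the circle iff its distance from (2, 2) is 8:
|2·2 − 5·2 − k| / √29 = 8
|k − (−6)| = 8√29.

k = −6 ± 8√29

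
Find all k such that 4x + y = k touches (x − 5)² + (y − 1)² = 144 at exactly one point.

The line touches the circle iff its distance from (5, 1) is 12:
|4·5 + 1·1 − k| / √17 = 12
|k − (21)| = 12√17.

k = 21 ± 12√17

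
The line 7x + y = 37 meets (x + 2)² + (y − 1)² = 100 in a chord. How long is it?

The distance from (−2, 1) to the line is 50/√50, and r² = 100.
Half the chord is √(r² − d²) = √(50), so the full chord is 10√2.

10√2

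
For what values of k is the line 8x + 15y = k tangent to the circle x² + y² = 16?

k = −68 or k = 68

For a tangent, require d(centre, line) = r = 4.
|8·0 + 15·0 − k| / √289 = 4
|k| = 4·17, so k = 68 or k = −68.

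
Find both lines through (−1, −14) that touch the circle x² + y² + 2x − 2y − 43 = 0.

2x + y = −16 and 2x − y = 12

Write the tangent as mx − y + (−14 − m·(−1)) = 0 and set its distance from the centre to 3√5:
(0m − (15))² = 45(m² + 1)
m² − 4 = 0, so m = −2 or m = 2.
With m = −2: 2x + y = −16. With m = 2: 2x − y = 12.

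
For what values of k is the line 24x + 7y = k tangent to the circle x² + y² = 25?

Tangency holds when the distance from the centre (0, 0) to the line equals the radius 5:
|24·0 + 7·0 − k| / √625 = 5
|k| = 5·25, so k = 125 or k = −125.

k = −125 or k = 125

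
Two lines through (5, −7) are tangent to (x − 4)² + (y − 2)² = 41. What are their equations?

Write the tangent as mx − y + (−7 − m·(5)) = 0 and set its distance from the centre to √41:
[m·(−1) − (9)]² = 41(m² + 1)
20m² − 9m − 20 = 0, so m = −4/5 or m = 5/4.
With m = −4/5: 4x + 5y = −15. With m = 5/4: 5x − 4y = 53.

4x + 5y = −15 and 5x − 4y = 53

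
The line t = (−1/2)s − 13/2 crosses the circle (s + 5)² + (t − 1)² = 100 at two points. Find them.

Express t = (−13 − s)/2 and substitute into the circle:
5s² + 70s − 75 = 0  ⟹  s² + 14s − 15 = 0
s = 1 or s = −15, giving (1, −7) and (−15, 1).

(−15, 1) and (1, −7)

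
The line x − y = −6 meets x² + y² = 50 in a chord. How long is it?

The distance from (0, 0) to the line is 6/√2, and r² = 50.
Chord = 2√(r² − d²) = 2·√(32) = 8√2.

8√2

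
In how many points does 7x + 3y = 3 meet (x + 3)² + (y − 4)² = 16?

Substituting the line into the circle gives 58x² + 180x + 18 = 0.
Δ = 32400 − 4176 = 28224.
Two real roots: the line is a secant.

2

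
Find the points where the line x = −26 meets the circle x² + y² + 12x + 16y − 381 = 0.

The line gives x = −26. Substituting into the circle:
y² + 16y − 17 = 0
y = 1 or y = −17, giving (−26, 1) and (−26, −17).

(−26, −17) and (−26, 1)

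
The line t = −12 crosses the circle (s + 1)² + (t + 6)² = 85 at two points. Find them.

(−8, −12) and (6, −12)

Substitute t = −12:
s² + 2s − 48 = 0
s = 6 or s = −8, giving (6, −12) and (−8, −12).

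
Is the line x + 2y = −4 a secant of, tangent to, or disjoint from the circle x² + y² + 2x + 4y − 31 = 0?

Substituting the line into the circle gives 5x² + 8x − 140 = 0.
Δ = 64 − (−2800) = 2864.
Two real roots: the line is a secant.

secant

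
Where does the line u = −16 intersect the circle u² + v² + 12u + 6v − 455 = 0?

(−16, −23) and (−16, 17)

The line gives u = −16. Substituting into the circle:
v² + 6v − 391 = 0
v = 17 or v = −23, giving (−16, 17) and (−16, −23).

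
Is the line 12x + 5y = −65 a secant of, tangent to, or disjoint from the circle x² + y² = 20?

disjoint

Centre (0, 0), r² = 20. Distance² from centre to line = (65)²/169 = 25.
Since d² > r², the line lies outside the circle.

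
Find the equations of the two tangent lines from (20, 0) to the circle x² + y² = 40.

x − 3y = 20 and x + 3y = 20

A line y − (0) = m(x − (20)) is tangent when its distance from (0, 0) is 2√10:
[m·(−20) − (0)]² = 40(m² + 1)
9m² − 1 = 0, so m = 1/3 or m = −1/3.
Through (20, 0) these give x − 3y = 20 and x + 3y = 20.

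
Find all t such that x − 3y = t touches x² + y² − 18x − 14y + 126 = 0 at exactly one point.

t = −12 ± 2√10

For a tangent, require d(centre, line) = r = 2.
|1·9 − 3·7 − t| / √10 = 2
|t − (−12)| = 2√10.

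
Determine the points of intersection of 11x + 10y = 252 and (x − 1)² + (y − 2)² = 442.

(2, 23) and (22, 1)

From the line, y = (252 − 11x)/10. Substituting:
221x² − 5304x + 9724 = 0  ⟹  x² − 24x + 44 = 0
x = 22 or x = 2, giving (22, 1) and (2, 23).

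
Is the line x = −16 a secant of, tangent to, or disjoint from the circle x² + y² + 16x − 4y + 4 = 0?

tangent

Substituting the line into the circle gives y² − 4y + 4 = 0.
Discriminant = (−4)² − 4·1·(4) = 0.
A repeated root: the line is tangent.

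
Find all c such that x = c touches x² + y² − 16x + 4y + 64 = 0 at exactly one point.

For a tangent, require d(centre, line) = r = 2.
|1·8 + 0·(−2) − c| / √1 = 2
|c − (8)| = 2, so c = 10 or c = 6.

c = 6 or c = 10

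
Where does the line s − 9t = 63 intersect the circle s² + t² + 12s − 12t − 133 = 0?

(−9, −8) and (0, −7)

From the line, t = (−63 + s)/9. Substituting:
82s² + 738s = 0  ⟹  s² + 9s = 0
s = 0 or s = −9, giving (0, −7) and (−9, −8).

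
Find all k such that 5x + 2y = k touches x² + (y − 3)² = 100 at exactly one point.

k = 6 ± 10√29

Tangency holds when the distance from the centre (0, 3) to the line equals the radius 10:
|5·0 + 2·3 − k| / √29 = 10
|k − (6)| = 10√29.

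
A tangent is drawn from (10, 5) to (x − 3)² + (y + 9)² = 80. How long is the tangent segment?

√165

The centre is (3, −9) and r = 4√5. The square of the distance from P to the centre is 49 + 196 = 245.
Power of the point: PT² = |PO|² − r² = 165, so PT = √165.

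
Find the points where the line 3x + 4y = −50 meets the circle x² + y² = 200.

Express y = (−50 − 3x)/4 and substitute into the circle:
25x² + 300x − 700 = 0  ⟹  x² + 12x − 28 = 0
x = 2 or x = −14, giving (2, −14) and (−14, −2).

(−14, −2) and (2, −14)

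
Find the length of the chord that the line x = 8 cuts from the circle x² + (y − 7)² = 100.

The line gives x = 8. Substituting into the circle:
y² − 14y + 13 = 0
y = 13 or y = 1, giving (8, 13) and (8, 1).
|(8, 13) − (8, 1)| = √((0)² + (12)²) = 12.

12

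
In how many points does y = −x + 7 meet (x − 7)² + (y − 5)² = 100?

d² = (1·7 + 1·5 − (7))²/2 = 25/2; r² = 100.
Since d² < r², the line cuts the circle twice.

2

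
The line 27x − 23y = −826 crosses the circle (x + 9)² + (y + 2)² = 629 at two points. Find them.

(−34, −4) and (−11, 23)

From the line, y = (826 + 27x)/23. Substituting:
1258x² + 56610x + 470492 = 0  ⟹  x² + 45x + 374 = 0
x = −11 or x = −34, giving (−11, 23) and (−34, −4).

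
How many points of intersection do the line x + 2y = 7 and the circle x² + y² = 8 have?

d² = (1·0 + 2·0 − (7))²/5 = 49/5; r² = 8.
Since d² > r², the line lies outside the circle.

0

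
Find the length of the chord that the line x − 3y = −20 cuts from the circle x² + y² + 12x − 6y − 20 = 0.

The distance from (−6, 3) to the line is 5/√10, and r² = 65.
Chord = 2√(r² − d²) = 2·√(125/2) = 5√10.

5√10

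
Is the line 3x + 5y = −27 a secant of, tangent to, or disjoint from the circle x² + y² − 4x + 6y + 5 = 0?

d² = (3·2 + 5·(−3) − (−27))²/34 = 162/17; r² = 8.
Since d² > r², the line lies outside the circle.

disjoint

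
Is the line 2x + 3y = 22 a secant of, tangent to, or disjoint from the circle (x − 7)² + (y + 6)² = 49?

d² = (2·7 + 3·(−6) − (22))²/13 = 52; r² = 49.
Since d² > r², the line lies outside the circle.

disjoint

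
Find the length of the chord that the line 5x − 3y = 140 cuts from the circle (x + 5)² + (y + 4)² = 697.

The distance from (−5, −4) to the line is 153/√34, and r² = 697.
Chord = 2√(r² − d²) = 2·√(17/2) = √34.

√34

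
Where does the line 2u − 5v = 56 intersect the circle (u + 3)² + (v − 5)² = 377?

(−7, −14) and (13, −6)

Substitute v = (−56 + 2u)/5:
29u² − 174u − 2639 = 0  ⟹  u² − 6u − 91 = 0
u = 13 or u = −7, giving (13, −6) and (−7, −14).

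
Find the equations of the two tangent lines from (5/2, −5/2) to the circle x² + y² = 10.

Write the tangent as mx − y + (−5/2 − m·(5/2)) = 0 and set its distance from the centre to √10:
(−5/2m − (5/2))² = 10(m² + 1)
3m² − 10m + 3 = 0, so m = 3 or m = 1/3.
With m = 3: 3x − y = 10. With m = 1/3: x − 3y = 10.

3x − y = 10 and x − 3y = 10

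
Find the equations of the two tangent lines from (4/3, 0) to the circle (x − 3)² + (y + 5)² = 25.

A line y − (0) = m(x − (4/3)) is tangent when its distance from (3, −5) is 5:
(5/3m − (−5))² = 25(m² + 1)
4m² − 3m = 0, so m = 0 or m = 3/4.
Through (4/3, 0) these give y = 0 and 3x − 4y = 4.

y = 0 and 3x − 4y = 4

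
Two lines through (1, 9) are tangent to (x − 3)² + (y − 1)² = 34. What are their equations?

Let a tangent through (1, 9) have slope m. Its distance from (3, 1) must equal √34:
[m·(2) − (−8)]² = 34(m² + 1)
15m² − 16m − 15 = 0, so m = 5/3 or m = −3/5.
Through (1, 9) these give 5x − 3y = −22 and 3x + 5y = 48.

5x − 3y = −22 and 3x + 5y = 48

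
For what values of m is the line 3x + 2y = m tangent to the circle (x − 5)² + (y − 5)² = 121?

For a tangent, require d(centre, line) = r = 11.
|3·5 + 2·5 − m| / √13 = 11
|m − (25)| = 11√13.

m = 25 ± 11√13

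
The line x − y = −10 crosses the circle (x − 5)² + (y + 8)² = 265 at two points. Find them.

Substitute y = x + 10:
2x² + 26x + 84 = 0  ⟹  x² + 13x + 42 = 0
x = −6 or x = −7, giving (−6, 4) and (−7, 3).

(−7, 3) and (−6, 4)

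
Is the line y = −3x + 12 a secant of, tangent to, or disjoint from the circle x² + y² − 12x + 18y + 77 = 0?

d² = (3·6 + 1·(−9) − (12))²/10 = 9/10; r² = 40.
Since d² < r², the line cuts the circle twice.

secant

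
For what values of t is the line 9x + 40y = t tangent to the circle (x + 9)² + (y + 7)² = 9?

Tangency holds when the distance from the centre (−9, −7) to the line equals the radius 3:
|9·(−9) + 40·(−7) − t| / √1681 = 3
|t − (−361)| = 3·41, so t = −238 or t = −484.

t = −484 or t = −238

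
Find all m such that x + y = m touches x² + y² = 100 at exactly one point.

Tangency holds when the distance from the centre (0, 0) to the line equals the radius 10:
|1·0 + 1·0 − m| / √2 = 10
|m| = 10√2.

m = ±10√2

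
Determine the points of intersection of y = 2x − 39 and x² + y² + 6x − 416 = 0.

From the line, y = 2x − 39. Substituting:
5x² − 150x + 1105 = 0  ⟹  x² − 30x + 221 = 0
x = 17 or x = 13, giving (17, −5) and (13, −13).

(13, −13) and (17, −5)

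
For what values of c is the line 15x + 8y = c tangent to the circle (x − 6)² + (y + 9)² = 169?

The line touches the circle iff its distance from (6, −9) is 13:
|15·6 + 8·(−9) − c| / √289 = 13
|c − (18)| = 13·17, so c = 239 or c = −203.

c = −203 or c = 239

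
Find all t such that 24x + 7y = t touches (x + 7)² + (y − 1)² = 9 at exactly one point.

t = −236 or t = −86

For a tangent, require d(centre, line) = r = 3.
|24·(−7) + 7·1 − t| / √625 = 3
|t − (−161)| = 3·25, so t = −86 or t = −236.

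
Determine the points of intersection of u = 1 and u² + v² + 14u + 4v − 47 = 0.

(1, −8) and (1, 4)

The line gives u = 1. Substituting into the circle:
v² + 4v − 32 = 0
v = 4 or v = −8, giving (1, 4) and (1, −8).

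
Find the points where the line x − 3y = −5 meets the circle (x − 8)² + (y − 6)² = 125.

From the line, y = (5 + x)/3. Substituting:
10x² − 170x − 380 = 0  ⟹  x² − 17x − 38 = 0
x = 19 or x = −2, giving (19, 8) and (−2, 1).

(−2, 1) and (19, 8)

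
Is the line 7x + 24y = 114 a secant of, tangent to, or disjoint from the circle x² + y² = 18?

Substituting the line into the circle gives 625x² − 1596x + 2628 = 0.
Δ = 2547216 − 6570000 = −4022784.
No real roots: the line does not meet the circle.

disjoint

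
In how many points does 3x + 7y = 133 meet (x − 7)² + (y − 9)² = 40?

d² = (3·7 + 7·9 − (133))²/58 = 2401/58; r² = 40.
Since d² > r², the line lies outside the circle.

0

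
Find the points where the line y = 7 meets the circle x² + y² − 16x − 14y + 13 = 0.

From the line, y = 7. Substituting:
x² − 16x − 36 = 0
x = 18 or x = −2, giving (18, 7) and (−2, 7).

(−2, 7) and (18, 7)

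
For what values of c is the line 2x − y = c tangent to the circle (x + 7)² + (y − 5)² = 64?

For a tangent, require d(centre, line) = r = 8.
|2·(−7) − 1·5 − c| / √5 = 8
|c − (−19)| = 8√5.

c = −19 ± 8√5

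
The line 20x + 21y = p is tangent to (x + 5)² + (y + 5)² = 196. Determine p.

p = −611 or p = 201

For a tangent, require d(centre, line) = r = 14.
|20·(−5) + 21·(−5) − p| / √841 = 14
|p − (−205)| = 14·29, so p = 201 or p = −611.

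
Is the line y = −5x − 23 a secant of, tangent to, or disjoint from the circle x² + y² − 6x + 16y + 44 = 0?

disjoint

d² = (5·3 + 1·(−8) − (−23))²/26 = 450/13; r² = 29.
Since d² > r², the line lies outside the circle.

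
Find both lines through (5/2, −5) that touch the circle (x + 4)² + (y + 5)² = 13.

2x − 3y = 20 and 2x + 3y = −10

Write the tangent as mx − y + (−5 − m·(5/2)) = 0 and set its distance from the centre to √13:
[m·(−13/2) − (0)]² = 13(m² + 1)
9m² − 4 = 0, so m = 2/3 or m = −2/3.
With m = 2/3: 2x − 3y = 20. With m = −2/3: 2x + 3y = −10.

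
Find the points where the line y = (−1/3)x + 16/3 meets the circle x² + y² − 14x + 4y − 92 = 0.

From the line, y = (16 − x)/3. Substituting:
10x² − 170x − 380 = 0  ⟹  x² − 17x − 38 = 0
x = 19 or x = −2, giving (19, −1) and (−2, 6).

(−2, 6) and (19, −1)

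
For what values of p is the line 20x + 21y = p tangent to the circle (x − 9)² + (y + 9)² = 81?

Tangency holds when the distance from the centre (9, −9) to the line equals the radius 9:
|20·9 + 21·(−9) − p| / √841 = 9
|p − (−9)| = 9·29, so p = 252 or p = −270.

p = −270 or p = 252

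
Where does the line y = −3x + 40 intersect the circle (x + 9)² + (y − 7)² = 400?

From the line, y = −3x + 40. Substituting:
10x² − 180x + 770 = 0  ⟹  x² − 18x + 77 = 0
x = 11 or x = 7, giving (11, 7) and (7, 19).

(7, 19) and (11, 7)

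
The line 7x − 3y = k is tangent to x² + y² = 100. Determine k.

k = ±10√58

Tangency holds when the distance from the centre (0, 0) to the line equals the radius 10:
|7·0 − 3·0 − k| / √58 = 10
|k| = 10√58.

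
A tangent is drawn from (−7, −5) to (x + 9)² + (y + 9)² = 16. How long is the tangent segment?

The centre is (−9, −9) and r = 4. The square of the distance from P to the centre is 4 + 16 = 20.
Power of the point: PT² = |PO|² − r² = 4, so PT = 2.

2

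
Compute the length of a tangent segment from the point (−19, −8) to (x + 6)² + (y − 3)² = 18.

The centre is (−6, 3) and r = 3√2. The square of the distance from P to the centre is 169 + 121 = 290.
By the tangent–radius right angle, tangent length = √(|PO|² − r²) = √272 = 4√17.

4√17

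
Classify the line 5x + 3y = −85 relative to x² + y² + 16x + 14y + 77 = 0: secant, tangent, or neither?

d² = (5·(−8) + 3·(−7) − (−85))²/34 = 288/17; r² = 36.
Since d² < r², the line cuts the circle twice.

secant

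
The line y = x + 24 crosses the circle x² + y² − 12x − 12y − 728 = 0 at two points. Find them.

Express y = x + 24 and substitute into the circle:
2x² + 24x − 440 = 0  ⟹  x² + 12x − 220 = 0
x = 10 or x = −22, giving (10, 34) and (−22, 2).

(−22, 2) and (10, 34)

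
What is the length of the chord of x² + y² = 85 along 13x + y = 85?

√170

Centre (0, 0), r² = 85. Perpendicular distance d from centre to line = |−85| / √170 = 85/√170.
Half the chord is √(r² − d²) = √(85/2), so the full chord is √170.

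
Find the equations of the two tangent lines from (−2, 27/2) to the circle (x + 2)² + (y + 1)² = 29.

Write the tangent as mx − y + (27/2 − m·(−2)) = 0 and set its distance from the centre to √29:
(0m − (−29/2))² = 29(m² + 1)
4m² − 25 = 0, so m = 5/2 or m = −5/2.
With m = 5/2: 5x − 2y = −37. With m = −5/2: 5x + 2y = 17.

5x − 2y = −37 and 5x + 2y = 17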